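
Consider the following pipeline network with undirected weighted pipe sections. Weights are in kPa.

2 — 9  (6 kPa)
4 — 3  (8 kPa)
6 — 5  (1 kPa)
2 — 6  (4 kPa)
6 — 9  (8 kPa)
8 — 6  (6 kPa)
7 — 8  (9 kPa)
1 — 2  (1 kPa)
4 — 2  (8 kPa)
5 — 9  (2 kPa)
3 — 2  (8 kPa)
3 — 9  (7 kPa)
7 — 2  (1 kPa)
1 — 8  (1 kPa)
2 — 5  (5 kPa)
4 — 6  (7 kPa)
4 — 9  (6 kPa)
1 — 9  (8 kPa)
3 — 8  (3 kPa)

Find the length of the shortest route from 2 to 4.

Settle nodes by increasing distance from 2:
2: 0
1: 1  (via 2)
7: 1  (via 2)
8: 2  (via 1)
6: 4  (via 2)
3: 5  (via 8)
5: 5  (via 2)
9: 6  (via 2)
4: 8  (via 2)
Shortest route: 2 → 4 = 8 kPa.

8 kPa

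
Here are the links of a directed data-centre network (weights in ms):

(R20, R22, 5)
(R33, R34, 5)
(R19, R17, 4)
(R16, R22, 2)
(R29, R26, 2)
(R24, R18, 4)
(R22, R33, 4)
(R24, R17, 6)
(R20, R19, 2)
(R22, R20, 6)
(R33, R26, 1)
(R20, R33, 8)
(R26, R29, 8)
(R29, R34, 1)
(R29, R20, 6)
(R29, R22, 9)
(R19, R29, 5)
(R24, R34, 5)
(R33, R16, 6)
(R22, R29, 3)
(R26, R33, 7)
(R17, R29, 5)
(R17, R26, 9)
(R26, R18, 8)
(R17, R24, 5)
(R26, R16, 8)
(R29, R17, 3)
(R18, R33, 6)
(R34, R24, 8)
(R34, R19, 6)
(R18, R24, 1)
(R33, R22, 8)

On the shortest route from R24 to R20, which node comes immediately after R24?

Enumerating some paths:
R24 - R34 - R19 - R29 - R20: 5+6+5+6 = 22
R24 - R17 - R29 - R20: 6+5+6 = 17
R24 - R18 - R33 - R16 - R22 - R20: 4+6+6+2+6 = 24
The minimum is 17 ms via R24 - R17 - R29 - R20.
So from R24 the first move is to R17.

R17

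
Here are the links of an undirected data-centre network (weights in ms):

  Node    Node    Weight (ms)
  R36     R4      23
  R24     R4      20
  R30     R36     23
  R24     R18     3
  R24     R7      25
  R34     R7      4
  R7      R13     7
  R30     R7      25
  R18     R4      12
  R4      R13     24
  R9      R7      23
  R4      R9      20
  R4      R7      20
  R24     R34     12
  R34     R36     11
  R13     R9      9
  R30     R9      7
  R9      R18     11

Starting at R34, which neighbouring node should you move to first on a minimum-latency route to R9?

Candidate routes:
R34 → R7 → R9: 4+23 = 27
R34 → R24 → R18 → R9: 12+3+11 = 26
R34 → R7 → R13 → R9: 4+7+9 = 20
The minimum is 20 ms via R34 → R7 → R13 → R9.
So from R34 the first move is to R7.

R7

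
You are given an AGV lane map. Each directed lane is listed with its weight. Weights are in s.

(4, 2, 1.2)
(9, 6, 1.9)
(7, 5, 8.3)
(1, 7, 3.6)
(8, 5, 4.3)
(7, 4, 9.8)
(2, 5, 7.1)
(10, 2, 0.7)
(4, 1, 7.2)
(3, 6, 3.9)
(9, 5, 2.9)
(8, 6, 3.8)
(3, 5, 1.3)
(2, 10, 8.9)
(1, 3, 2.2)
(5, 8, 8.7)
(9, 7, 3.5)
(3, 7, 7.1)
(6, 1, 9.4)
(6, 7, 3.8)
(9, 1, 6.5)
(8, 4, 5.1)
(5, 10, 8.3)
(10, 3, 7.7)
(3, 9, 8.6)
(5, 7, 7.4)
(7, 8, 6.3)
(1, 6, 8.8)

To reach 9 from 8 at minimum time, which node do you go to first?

4

Compare a few routes:
8–4–1–3–9: 5.1+7.2+2.2+8.6 = 23.1
8–4–2–10–3–9: 5.1+1.2+8.9+7.7+8.6 = 31.5
8–6–1–3–9: 3.8+9.4+2.2+8.6 = 24
8–5–10–3–9: 4.3+8.3+7.7+8.6 = 28.9
The minimum is 23.1 s via 8–4–1–3–9.
So from 8 the first move is to 4.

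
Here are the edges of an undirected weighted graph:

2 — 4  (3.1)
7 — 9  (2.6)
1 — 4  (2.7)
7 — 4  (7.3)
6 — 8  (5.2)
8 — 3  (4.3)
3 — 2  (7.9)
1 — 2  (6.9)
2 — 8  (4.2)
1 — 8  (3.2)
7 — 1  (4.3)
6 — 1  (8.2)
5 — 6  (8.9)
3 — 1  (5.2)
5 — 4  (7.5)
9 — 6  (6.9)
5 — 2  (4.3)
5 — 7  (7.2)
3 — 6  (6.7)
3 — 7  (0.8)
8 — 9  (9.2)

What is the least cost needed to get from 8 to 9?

7.7

Running Dijkstra from 8:
8: 0
1: 3.2  (via 8)
2: 4.2  (via 8)
3: 4.3  (via 8)
7: 5.1  (via 3)
6: 5.2  (via 8)
4: 5.9  (via 1)
9: 7.7  (via 7)
Shortest route: 8–3–7–9 = 7.7.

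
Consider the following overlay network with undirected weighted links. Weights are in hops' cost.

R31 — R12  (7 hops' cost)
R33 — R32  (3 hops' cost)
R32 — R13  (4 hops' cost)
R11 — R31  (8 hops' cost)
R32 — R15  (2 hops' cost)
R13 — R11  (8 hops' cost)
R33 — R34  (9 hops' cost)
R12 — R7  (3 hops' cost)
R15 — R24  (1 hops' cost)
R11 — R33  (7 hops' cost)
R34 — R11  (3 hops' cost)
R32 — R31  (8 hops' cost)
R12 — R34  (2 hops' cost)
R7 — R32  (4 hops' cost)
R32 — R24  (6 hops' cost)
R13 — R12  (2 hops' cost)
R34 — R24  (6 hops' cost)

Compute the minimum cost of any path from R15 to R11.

Shortest distances from R15:
R15: 0
R24: 1  (via R15)
R32: 2  (via R15)
R33: 5  (via R32)
R7: 6  (via R32)
R13: 6  (via R32)
R34: 7  (via R24)
R12: 8  (via R13)
R31: 10  (via R32)
R11: 10  (via R34)
Shortest route: R15–R24–R34–R11 = 10 hops' cost.

10 hops' cost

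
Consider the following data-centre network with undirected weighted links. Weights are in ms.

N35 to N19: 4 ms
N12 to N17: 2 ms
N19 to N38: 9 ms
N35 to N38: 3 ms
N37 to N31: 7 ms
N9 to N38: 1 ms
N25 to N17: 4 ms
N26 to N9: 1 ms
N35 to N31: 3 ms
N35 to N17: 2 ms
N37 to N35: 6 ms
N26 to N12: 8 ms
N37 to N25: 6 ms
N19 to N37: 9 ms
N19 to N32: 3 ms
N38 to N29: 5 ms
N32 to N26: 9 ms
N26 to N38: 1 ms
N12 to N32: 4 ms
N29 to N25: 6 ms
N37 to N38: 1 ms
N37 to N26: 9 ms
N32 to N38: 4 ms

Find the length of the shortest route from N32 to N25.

10 ms

Enumerating some paths:
N32 → N38 → N37 → N25: 4+1+6 = 11
N32 → N12 → N17 → N25: 4+2+4 = 10
N32 → N19 → N35 → N17 → N25: 3+4+2+4 = 13
The minimum is 10 ms via N32 → N12 → N17 → N25.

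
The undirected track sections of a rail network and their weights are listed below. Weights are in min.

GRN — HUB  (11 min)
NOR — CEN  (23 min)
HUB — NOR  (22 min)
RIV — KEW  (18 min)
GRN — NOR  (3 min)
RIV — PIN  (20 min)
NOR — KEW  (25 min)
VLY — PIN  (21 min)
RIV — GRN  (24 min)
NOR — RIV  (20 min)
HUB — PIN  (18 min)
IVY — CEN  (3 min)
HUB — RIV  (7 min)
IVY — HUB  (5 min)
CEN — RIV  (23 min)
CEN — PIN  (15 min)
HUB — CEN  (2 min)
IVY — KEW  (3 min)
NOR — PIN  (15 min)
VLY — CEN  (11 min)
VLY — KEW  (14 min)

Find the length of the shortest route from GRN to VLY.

Compare a few routes:
GRN → HUB → IVY → CEN → VLY: 11+5+3+11 = 30
GRN → HUB → CEN → IVY → KEW → VLY: 11+2+3+3+14 = 33
GRN → HUB → CEN → VLY: 11+2+11 = 24
GRN → HUB → IVY → KEW → VLY: 11+5+3+14 = 33
The minimum is 24 min via GRN → HUB → CEN → VLY.

24 min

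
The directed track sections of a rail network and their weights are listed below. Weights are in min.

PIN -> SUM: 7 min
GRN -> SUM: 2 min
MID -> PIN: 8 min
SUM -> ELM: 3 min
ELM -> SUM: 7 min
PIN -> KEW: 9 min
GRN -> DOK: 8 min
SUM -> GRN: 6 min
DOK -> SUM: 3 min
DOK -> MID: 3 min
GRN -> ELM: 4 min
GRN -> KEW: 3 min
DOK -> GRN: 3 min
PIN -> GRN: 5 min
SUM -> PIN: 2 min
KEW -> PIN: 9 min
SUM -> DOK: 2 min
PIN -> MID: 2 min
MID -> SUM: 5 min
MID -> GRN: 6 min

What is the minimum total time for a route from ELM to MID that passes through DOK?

12 min

Best ELM to DOK: ELM–SUM–DOK costing 9
Shortest DOK→MID: DOK–MID = 3
Total via DOK: 9 + 3 = 12 min.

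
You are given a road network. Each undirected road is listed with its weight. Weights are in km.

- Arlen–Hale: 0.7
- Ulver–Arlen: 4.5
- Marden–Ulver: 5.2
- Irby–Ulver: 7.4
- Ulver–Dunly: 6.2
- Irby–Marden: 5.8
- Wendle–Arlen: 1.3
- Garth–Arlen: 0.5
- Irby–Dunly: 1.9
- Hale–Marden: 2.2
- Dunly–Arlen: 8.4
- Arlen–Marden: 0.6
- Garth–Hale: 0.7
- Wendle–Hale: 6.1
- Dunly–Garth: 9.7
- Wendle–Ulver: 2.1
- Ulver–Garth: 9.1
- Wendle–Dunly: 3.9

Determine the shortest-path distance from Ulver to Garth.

3.9 km

Compare a few routes:
Ulver–Arlen–Hale–Garth: 4.5+0.7+0.7 = 5.9
Ulver–Wendle–Arlen–Garth: 2.1+1.3+0.5 = 3.9
Ulver–Wendle–Arlen–Hale–Garth: 2.1+1.3+0.7+0.7 = 4.8
Ulver–Arlen–Garth: 4.5+0.5 = 5
Cheapest is Ulver–Wendle–Arlen–Garth at 3.9 km.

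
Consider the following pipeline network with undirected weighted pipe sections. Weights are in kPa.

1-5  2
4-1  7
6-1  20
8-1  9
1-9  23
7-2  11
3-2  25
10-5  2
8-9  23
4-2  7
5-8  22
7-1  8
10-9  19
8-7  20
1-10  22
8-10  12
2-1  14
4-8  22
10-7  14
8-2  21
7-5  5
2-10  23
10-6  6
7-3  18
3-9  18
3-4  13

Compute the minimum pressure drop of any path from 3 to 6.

30 kPa

Candidate routes:
3 - 4 - 1 - 5 - 10 - 6: 13+7+2+2+6 = 30
3 - 7 - 5 - 10 - 6: 18+5+2+6 = 31
The minimum is 30 kPa via 3 - 4 - 1 - 5 - 10 - 6.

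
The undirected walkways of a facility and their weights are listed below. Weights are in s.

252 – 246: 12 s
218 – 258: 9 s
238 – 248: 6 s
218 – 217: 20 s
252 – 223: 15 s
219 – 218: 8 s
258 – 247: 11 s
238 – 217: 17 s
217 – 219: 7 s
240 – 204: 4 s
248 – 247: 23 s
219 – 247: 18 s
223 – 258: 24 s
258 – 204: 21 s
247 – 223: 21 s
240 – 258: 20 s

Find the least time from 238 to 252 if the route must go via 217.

78 s

Shortest 238→217: 238 → 217 = 17
Best 217 to 252: 217 → 219 → 247 → 223 → 252 costing 61
Total via 217: 17 + 61 = 78 s.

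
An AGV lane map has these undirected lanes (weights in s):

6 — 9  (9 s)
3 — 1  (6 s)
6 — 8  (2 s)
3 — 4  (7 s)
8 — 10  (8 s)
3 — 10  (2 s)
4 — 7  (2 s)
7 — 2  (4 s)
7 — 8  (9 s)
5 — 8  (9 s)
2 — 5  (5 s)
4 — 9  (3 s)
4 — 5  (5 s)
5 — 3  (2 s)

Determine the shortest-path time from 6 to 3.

Running Dijkstra from 6:
6: 0
8: 2  (via 6)
9: 9  (via 6)
10: 10  (via 8)
5: 11  (via 8)
7: 11  (via 8)
3: 12  (via 10)
Shortest route: 6 → 8 → 10 → 3 = 12 s.

12 s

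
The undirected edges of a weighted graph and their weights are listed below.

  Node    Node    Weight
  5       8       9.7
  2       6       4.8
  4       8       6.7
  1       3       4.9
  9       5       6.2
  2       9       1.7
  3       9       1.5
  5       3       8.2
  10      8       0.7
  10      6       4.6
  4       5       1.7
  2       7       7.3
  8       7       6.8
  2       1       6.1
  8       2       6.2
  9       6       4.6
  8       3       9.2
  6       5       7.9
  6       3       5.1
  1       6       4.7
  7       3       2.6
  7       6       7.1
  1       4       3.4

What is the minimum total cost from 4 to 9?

7.9

Running Dijkstra from 4:
4: 0
5: 1.7  (via 4)
1: 3.4  (via 4)
8: 6.7  (via 4)
10: 7.4  (via 8)
9: 7.9  (via 5)
Shortest route: 4 → 5 → 9 = 7.9.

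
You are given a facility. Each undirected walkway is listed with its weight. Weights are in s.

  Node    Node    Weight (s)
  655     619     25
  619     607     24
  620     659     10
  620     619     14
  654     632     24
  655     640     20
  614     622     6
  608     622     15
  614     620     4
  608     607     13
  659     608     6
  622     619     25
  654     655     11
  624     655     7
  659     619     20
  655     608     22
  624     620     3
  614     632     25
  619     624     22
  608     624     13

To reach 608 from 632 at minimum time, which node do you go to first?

Compare a few routes:
632–614–622–608: 25+6+15 = 46
632–614–620–624–608: 25+4+3+13 = 45
632–654–655–624–608: 24+11+7+13 = 55
632–654–655–608: 24+11+22 = 57
The minimum is 45 s via 632–614–620–624–608.
So from 632 the first move is to 614.

614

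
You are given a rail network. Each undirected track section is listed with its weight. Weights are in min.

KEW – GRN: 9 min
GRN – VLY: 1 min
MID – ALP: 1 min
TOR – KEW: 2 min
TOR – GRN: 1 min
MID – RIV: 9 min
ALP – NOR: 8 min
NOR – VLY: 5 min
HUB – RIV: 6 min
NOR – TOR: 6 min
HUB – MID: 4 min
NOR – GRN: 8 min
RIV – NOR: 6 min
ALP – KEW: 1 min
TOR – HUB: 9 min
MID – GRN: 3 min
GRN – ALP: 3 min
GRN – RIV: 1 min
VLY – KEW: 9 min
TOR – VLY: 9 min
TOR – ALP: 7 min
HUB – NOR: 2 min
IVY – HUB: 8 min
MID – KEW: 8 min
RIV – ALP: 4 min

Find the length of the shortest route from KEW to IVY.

Candidate routes:
KEW → TOR → GRN → MID → HUB → IVY: 2+1+3+4+8 = 18
KEW → TOR → NOR → HUB → IVY: 2+6+2+8 = 18
KEW → ALP → MID → HUB → IVY: 1+1+4+8 = 14
Cheapest is KEW → ALP → MID → HUB → IVY at 14 min.

14 min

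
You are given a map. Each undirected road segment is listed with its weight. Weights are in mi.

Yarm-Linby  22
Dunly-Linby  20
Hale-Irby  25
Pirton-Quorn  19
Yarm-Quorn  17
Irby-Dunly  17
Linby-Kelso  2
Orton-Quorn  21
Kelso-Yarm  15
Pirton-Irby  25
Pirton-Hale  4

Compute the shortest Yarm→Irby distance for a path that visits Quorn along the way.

61 mi

Shortest Yarm→Quorn: Yarm–Quorn = 17
Best Quorn to Irby: Quorn–Pirton–Irby costing 44
Total via Quorn: 17 + 44 = 61 mi.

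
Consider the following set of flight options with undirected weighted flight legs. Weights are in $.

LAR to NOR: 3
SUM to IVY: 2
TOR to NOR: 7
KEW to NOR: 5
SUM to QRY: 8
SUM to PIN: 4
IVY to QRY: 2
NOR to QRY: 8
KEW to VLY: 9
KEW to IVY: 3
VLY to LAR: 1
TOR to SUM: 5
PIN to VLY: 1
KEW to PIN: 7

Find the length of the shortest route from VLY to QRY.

Settle nodes by increasing distance from VLY:
VLY: 0
LAR: 1  (via VLY)
PIN: 1  (via VLY)
NOR: 4  (via LAR)
SUM: 5  (via PIN)
IVY: 7  (via SUM)
KEW: 8  (via PIN)
QRY: 9  (via IVY)
Shortest route: VLY → PIN → SUM → IVY → QRY = $9.

$9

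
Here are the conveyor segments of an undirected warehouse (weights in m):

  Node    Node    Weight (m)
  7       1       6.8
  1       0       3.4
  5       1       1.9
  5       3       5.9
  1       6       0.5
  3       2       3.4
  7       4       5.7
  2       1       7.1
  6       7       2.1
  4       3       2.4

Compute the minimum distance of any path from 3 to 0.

Settle nodes by increasing distance from 3:
3: 0
4: 2.4  (via 3)
2: 3.4  (via 3)
5: 5.9  (via 3)
1: 7.8  (via 5)
7: 8.1  (via 4)
6: 8.3  (via 1)
0: 11.2  (via 1)
Shortest route: 3–5–1–0 = 11.2 m.

11.2 m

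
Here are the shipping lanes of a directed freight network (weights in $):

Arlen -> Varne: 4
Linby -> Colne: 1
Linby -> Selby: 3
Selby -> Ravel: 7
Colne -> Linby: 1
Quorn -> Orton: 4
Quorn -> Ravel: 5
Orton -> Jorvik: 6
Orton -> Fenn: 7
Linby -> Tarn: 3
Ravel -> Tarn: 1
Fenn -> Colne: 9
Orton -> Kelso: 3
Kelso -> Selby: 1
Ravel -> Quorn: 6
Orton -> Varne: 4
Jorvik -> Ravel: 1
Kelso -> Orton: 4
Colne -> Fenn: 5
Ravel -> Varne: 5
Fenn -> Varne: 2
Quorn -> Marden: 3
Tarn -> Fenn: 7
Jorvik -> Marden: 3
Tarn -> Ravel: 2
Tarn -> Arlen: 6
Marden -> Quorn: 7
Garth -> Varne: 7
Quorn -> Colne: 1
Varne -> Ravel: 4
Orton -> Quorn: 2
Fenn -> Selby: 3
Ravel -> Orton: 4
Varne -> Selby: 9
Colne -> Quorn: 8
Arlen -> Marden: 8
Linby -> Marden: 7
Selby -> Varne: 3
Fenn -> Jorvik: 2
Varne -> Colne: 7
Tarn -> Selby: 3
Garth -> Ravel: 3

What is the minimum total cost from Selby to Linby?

$11

Compare a few routes:
Selby → Varne → Colne → Linby: 3+7+1 = 11
Selby → Ravel → Quorn → Colne → Linby: 7+6+1+1 = 15
Selby → Varne → Ravel → Orton → Quorn → Colne → Linby: 3+4+4+2+1+1 = 15
Selby → Varne → Ravel → Quorn → Colne → Linby: 3+4+6+1+1 = 15
Cheapest is Selby → Varne → Colne → Linby at $11.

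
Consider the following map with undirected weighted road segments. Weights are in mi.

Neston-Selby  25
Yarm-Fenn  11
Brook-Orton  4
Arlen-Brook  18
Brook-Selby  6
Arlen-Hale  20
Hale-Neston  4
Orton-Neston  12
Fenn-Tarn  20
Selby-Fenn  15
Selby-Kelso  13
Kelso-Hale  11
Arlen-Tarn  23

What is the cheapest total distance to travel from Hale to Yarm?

50 mi

Enumerating some paths:
Hale - Neston - Selby - Fenn - Yarm: 4+25+15+11 = 55
Hale - Kelso - Selby - Fenn - Yarm: 11+13+15+11 = 50
Hale - Neston - Orton - Brook - Selby - Fenn - Yarm: 4+12+4+6+15+11 = 52
Hale - Arlen - Brook - Selby - Fenn - Yarm: 20+18+6+15+11 = 70
The minimum is 50 mi via Hale - Kelso - Selby - Fenn - Yarm.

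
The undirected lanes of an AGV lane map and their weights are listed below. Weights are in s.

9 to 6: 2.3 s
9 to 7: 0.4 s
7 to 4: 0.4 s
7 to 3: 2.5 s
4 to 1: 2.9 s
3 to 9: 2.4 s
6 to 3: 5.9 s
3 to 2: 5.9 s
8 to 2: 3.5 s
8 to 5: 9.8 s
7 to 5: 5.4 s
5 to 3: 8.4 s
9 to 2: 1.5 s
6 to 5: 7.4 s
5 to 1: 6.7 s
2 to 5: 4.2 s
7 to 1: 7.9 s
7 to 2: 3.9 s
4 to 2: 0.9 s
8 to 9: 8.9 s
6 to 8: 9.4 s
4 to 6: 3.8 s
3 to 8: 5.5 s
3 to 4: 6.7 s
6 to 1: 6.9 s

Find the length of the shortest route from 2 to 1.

Shortest distances from 2:
2: 0
4: 0.9  (via 2)
7: 1.3  (via 4)
9: 1.5  (via 2)
8: 3.5  (via 2)
1: 3.8  (via 4)
Shortest route: 2 → 4 → 1 = 3.8 s.

3.8 s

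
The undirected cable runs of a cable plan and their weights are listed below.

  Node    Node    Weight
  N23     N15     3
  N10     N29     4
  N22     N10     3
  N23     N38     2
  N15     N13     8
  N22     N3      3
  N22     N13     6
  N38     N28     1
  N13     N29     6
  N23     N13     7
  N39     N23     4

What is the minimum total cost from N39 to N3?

20

Enumerating some paths:
N39 - N23 - N13 - N22 - N3: 4+7+6+3 = 20
N39 - N23 - N15 - N13 - N22 - N3: 4+3+8+6+3 = 24
N39 - N23 - N13 - N29 - N10 - N22 - N3: 4+7+6+4+3+3 = 27
Cheapest is N39 - N23 - N13 - N22 - N3 at 20.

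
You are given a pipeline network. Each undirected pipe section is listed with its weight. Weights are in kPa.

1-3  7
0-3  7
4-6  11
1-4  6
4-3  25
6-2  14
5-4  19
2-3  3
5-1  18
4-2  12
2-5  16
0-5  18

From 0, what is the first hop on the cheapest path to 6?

Candidate routes:
0–3–2–6: 7+3+14 = 24
0–3–1–4–6: 7+7+6+11 = 31
Cheapest is 0–3–2–6 at 24 kPa.
So from 0 the first move is to 3.

3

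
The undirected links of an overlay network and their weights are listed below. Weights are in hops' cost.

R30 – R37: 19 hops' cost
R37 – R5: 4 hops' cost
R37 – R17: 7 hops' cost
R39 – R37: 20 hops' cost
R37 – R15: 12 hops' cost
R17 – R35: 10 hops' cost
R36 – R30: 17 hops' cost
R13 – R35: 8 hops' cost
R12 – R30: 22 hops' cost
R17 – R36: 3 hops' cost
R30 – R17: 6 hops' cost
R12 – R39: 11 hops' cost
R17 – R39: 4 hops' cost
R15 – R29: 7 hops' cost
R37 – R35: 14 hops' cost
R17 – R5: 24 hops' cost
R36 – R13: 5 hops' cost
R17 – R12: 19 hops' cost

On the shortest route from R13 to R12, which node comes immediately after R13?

R36

Candidate routes:
R13 → R36 → R17 → R39 → R12: 5+3+4+11 = 23
R13 → R36 → R17 → R12: 5+3+19 = 27
Cheapest is R13 → R36 → R17 → R39 → R12 at 23 hops' cost.
So from R13 the first move is to R36.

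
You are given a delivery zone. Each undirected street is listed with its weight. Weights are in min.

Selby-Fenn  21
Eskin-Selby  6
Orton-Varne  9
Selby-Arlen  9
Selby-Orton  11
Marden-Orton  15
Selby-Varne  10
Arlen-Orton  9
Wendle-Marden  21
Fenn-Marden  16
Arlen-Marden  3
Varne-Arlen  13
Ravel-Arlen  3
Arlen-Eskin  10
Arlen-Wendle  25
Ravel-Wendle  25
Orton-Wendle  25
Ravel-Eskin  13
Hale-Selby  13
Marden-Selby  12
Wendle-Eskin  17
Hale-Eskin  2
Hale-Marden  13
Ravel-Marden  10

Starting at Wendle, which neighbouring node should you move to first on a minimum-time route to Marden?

Enumerating some paths:
Wendle–Marden: 21 = 21
Wendle–Arlen–Marden: 25+3 = 28
Cheapest is Wendle–Marden at 21 min.
So from Wendle the first move is to Marden.

Marden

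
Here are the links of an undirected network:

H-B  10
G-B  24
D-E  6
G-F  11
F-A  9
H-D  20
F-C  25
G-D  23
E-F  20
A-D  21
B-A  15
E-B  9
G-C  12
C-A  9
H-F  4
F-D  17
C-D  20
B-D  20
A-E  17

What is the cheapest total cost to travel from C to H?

Enumerating some paths:
C–G–F–H: 12+11+4 = 27
C–A–F–H: 9+9+4 = 22
Cheapest is C–A–F–H at 22.

22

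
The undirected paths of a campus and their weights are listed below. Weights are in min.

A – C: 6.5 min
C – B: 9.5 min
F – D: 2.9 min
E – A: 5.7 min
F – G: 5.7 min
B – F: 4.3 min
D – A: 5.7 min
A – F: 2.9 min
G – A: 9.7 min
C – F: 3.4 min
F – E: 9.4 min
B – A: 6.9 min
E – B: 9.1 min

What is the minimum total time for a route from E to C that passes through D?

Best E to D: E–A–D costing 11.4
Best D to C: D–F–C costing 6.3
Total via D: 11.4 + 6.3 = 17.7 min.

17.7 min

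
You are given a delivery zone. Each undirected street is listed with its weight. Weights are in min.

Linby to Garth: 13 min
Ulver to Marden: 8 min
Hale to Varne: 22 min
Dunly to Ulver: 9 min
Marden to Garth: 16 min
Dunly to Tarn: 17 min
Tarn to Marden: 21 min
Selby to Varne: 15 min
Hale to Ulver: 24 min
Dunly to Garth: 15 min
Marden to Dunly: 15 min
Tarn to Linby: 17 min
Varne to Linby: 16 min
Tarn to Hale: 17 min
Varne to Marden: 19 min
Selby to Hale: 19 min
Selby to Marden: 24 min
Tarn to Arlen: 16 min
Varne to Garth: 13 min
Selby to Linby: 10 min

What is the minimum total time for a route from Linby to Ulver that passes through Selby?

Best Linby to Selby: Linby–Selby costing 10
Shortest Selby→Ulver: Selby–Marden–Ulver = 32
Total via Selby: 10 + 32 = 42 min.

42 min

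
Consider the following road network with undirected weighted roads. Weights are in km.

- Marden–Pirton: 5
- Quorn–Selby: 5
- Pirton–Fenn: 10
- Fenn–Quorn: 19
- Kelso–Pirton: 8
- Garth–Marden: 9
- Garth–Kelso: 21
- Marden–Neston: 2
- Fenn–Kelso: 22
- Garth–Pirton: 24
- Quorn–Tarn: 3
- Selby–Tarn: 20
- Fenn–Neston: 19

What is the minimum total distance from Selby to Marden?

Compare a few routes:
Selby - Quorn - Fenn - Neston - Marden: 5+19+19+2 = 45
Selby - Quorn - Fenn - Pirton - Marden: 5+19+10+5 = 39
The minimum is 39 km via Selby - Quorn - Fenn - Pirton - Marden.

39 km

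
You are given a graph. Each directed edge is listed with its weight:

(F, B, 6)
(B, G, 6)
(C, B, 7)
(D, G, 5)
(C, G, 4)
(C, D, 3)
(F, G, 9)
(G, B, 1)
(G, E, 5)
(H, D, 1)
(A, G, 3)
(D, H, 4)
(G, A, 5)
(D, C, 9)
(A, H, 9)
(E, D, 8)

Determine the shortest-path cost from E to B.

14

Running Dijkstra from E:
E: 0
D: 8  (via E)
H: 12  (via D)
G: 13  (via D)
B: 14  (via G)
Shortest route: E–D–G–B = 14.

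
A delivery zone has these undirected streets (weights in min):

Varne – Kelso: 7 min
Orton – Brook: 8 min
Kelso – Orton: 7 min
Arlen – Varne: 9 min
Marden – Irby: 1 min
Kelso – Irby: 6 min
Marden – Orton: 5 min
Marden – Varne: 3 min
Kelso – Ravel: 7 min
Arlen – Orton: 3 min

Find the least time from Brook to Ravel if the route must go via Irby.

Shortest Brook→Irby: Brook–Orton–Marden–Irby = 14
Best Irby to Ravel: Irby–Kelso–Ravel costing 13
Total via Irby: 14 + 13 = 27 min.

27 min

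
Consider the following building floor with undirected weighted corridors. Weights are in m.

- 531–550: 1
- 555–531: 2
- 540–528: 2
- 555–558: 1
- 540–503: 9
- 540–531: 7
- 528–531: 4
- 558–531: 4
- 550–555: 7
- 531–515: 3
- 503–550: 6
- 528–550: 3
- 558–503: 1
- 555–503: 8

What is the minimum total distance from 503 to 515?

Compare a few routes:
503–550–531–515: 6+1+3 = 10
503–558–555–550–531–515: 1+1+7+1+3 = 13
503–558–531–515: 1+4+3 = 8
503–558–555–531–515: 1+1+2+3 = 7
The minimum is 7 m via 503–558–555–531–515.

7 m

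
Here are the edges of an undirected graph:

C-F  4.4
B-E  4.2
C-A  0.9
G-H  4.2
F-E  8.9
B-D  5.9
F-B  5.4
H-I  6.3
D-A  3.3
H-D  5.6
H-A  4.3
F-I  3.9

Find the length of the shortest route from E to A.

13.4

Candidate routes:
E → F → C → A: 8.9+4.4+0.9 = 14.2
E → B → D → A: 4.2+5.9+3.3 = 13.4
The minimum is 13.4 via E → B → D → A.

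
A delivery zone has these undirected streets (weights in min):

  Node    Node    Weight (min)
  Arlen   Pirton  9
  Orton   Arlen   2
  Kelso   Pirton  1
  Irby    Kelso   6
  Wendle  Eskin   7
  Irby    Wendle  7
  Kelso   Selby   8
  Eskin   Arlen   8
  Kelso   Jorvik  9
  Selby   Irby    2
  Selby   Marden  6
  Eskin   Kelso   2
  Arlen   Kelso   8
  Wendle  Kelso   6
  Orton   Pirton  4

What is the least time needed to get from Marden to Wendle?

Candidate routes:
Marden → Selby → Irby → Kelso → Wendle: 6+2+6+6 = 20
Marden → Selby → Kelso → Wendle: 6+8+6 = 20
Marden → Selby → Irby → Wendle: 6+2+7 = 15
Cheapest is Marden → Selby → Irby → Wendle at 15 min.

15 min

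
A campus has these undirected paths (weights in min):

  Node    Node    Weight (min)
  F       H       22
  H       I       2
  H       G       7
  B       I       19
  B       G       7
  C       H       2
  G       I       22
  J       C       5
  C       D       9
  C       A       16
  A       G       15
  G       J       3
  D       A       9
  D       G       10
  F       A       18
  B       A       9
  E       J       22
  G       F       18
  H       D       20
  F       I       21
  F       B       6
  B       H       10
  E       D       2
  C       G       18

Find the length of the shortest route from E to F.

Candidate routes:
E - D - A - B - F: 2+9+9+6 = 26
E - D - G - B - F: 2+10+7+6 = 25
E - D - C - H - B - F: 2+9+2+10+6 = 29
E - D - A - F: 2+9+18 = 29
The minimum is 25 min via E - D - G - B - F.

25 min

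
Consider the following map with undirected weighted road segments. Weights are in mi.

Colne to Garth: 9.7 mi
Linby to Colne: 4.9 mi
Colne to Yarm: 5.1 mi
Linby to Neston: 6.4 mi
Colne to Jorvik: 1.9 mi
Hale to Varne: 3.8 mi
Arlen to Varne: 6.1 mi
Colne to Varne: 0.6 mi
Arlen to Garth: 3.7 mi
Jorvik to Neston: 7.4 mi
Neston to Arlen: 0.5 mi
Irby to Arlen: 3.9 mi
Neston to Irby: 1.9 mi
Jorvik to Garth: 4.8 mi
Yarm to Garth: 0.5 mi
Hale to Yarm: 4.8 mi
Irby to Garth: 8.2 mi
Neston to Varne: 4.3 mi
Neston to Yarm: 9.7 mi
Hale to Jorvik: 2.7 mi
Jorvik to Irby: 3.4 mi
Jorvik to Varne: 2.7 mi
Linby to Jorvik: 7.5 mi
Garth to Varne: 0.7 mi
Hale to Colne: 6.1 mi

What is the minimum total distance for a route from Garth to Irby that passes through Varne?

6.6 mi

Shortest Garth→Varne: Garth → Varne = 0.7
Best Varne to Irby: Varne → Colne → Jorvik → Irby costing 5.9
Total via Varne: 0.7 + 5.9 = 6.6 mi.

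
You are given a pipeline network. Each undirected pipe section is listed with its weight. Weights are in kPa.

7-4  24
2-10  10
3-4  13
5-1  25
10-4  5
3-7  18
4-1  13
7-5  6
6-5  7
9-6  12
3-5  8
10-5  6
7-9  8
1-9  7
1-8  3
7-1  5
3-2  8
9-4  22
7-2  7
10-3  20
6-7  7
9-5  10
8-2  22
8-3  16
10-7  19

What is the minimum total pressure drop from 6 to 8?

Compare a few routes:
6 → 5 → 7 → 1 → 8: 7+6+5+3 = 21
6 → 7 → 1 → 8: 7+5+3 = 15
6 → 9 → 1 → 8: 12+7+3 = 22
Cheapest is 6 → 7 → 1 → 8 at 15 kPa.

15 kPa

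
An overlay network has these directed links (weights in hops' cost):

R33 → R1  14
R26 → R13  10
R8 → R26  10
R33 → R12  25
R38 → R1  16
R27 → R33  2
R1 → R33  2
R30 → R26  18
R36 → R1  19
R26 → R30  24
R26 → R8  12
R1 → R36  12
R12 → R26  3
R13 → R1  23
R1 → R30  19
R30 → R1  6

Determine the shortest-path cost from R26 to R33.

32 hops' cost

Enumerating some paths:
R26–R30–R1–R33: 24+6+2 = 32
R26–R13–R1–R33: 10+23+2 = 35
The minimum is 32 hops' cost via R26–R30–R1–R33.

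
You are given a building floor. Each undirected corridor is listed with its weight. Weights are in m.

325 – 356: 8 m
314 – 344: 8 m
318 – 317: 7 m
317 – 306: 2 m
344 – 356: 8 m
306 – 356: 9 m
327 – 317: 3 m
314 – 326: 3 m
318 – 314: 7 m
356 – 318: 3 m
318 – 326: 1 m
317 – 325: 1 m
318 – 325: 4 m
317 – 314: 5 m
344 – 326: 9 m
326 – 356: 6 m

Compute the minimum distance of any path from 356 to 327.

11 m

Settle nodes by increasing distance from 356:
356: 0
318: 3  (via 356)
326: 4  (via 318)
325: 7  (via 318)
314: 7  (via 326)
317: 8  (via 325)
344: 8  (via 356)
306: 9  (via 356)
327: 11  (via 317)
Shortest route: 356 → 318 → 325 → 317 → 327 = 11 m.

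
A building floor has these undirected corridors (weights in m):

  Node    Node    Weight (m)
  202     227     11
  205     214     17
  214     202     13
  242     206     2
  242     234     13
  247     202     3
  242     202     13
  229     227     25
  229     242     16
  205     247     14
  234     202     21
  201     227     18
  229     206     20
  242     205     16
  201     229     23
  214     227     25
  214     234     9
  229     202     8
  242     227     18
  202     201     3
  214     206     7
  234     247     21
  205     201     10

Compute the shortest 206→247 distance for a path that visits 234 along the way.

36 m

Best 206 to 234: 206–242–234 costing 15
Shortest 234→247: 234–247 = 21
Total via 234: 15 + 21 = 36 m.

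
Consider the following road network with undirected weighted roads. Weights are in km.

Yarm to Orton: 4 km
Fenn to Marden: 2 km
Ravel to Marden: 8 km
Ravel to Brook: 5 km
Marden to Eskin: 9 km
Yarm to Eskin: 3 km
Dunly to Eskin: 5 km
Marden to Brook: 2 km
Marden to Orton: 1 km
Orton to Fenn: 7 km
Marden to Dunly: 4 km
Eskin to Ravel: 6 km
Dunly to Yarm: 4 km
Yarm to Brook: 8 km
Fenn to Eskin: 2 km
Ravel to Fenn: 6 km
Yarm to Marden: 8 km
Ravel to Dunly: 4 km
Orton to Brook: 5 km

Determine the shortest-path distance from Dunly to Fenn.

Enumerating some paths:
Dunly–Eskin–Fenn: 5+2 = 7
Dunly–Marden–Fenn: 4+2 = 6
Cheapest is Dunly–Marden–Fenn at 6 km.

6 km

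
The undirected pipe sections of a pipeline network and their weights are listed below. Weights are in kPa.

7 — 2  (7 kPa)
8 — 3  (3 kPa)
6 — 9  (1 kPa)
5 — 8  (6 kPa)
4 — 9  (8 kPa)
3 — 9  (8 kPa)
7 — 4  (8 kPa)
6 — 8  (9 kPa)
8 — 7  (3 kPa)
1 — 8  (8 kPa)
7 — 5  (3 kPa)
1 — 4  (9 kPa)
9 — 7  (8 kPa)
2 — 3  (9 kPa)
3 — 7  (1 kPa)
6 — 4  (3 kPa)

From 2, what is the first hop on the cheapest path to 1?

Candidate routes:
2 - 3 - 7 - 8 - 1: 9+1+3+8 = 21
2 - 7 - 3 - 8 - 1: 7+1+3+8 = 19
2 - 3 - 8 - 1: 9+3+8 = 20
2 - 7 - 8 - 1: 7+3+8 = 18
The minimum is 18 kPa via 2 - 7 - 8 - 1.
So from 2 the first move is to 7.

7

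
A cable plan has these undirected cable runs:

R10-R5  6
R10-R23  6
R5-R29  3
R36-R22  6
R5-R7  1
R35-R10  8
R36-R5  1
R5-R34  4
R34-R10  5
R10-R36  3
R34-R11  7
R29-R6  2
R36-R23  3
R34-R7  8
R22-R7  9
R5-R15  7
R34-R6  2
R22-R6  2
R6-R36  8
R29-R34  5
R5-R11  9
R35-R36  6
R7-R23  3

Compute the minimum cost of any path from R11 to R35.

16

Shortest distances from R11:
R11: 0
R34: 7  (via R11)
R5: 9  (via R11)
R6: 9  (via R34)
R7: 10  (via R5)
R36: 10  (via R5)
R22: 11  (via R6)
R29: 11  (via R6)
R10: 12  (via R34)
R23: 13  (via R7)
R35: 16  (via R36)
Shortest route: R11 → R5 → R36 → R35 = 16.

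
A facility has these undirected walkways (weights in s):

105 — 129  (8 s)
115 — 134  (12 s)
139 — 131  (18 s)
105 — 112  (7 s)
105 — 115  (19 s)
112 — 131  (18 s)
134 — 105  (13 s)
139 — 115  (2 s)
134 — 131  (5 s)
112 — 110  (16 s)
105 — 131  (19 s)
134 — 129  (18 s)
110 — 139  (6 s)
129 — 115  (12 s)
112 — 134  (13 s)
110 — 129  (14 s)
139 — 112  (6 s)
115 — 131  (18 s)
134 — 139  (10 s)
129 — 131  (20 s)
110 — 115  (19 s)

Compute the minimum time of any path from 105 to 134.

Candidate routes:
105–112–139–134: 7+6+10 = 23
105–131–134: 19+5 = 24
105–134: 13 = 13
105–112–134: 7+13 = 20
Cheapest is 105–134 at 13 s.

13 s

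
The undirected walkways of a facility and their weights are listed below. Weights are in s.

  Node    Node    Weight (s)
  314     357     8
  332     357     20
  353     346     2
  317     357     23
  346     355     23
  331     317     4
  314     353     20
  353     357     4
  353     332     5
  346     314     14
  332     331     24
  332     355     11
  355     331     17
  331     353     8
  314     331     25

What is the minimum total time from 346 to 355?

Running Dijkstra from 346:
346: 0
353: 2  (via 346)
357: 6  (via 353)
332: 7  (via 353)
331: 10  (via 353)
314: 14  (via 346)
317: 14  (via 331)
355: 18  (via 332)
Shortest route: 346 → 353 → 332 → 355 = 18 s.

18 s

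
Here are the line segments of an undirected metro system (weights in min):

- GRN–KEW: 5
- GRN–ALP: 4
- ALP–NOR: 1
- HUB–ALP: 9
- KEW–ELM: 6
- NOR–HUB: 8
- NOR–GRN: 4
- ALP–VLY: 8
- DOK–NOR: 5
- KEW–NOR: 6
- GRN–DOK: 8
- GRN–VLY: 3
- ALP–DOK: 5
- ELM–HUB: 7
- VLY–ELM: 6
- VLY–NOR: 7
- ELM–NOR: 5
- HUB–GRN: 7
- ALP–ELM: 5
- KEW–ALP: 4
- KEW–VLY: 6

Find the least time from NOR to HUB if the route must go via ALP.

10 min

Best NOR to ALP: NOR → ALP costing 1
Shortest ALP→HUB: ALP → HUB = 9
Total via ALP: 1 + 9 = 10 min.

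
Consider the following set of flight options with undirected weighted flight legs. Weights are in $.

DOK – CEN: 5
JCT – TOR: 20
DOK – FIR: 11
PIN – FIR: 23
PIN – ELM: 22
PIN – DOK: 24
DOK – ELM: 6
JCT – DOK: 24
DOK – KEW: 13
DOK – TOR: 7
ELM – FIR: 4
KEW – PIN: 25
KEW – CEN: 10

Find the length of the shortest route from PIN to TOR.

Enumerating some paths:
PIN - FIR - DOK - TOR: 23+11+7 = 41
PIN - FIR - ELM - DOK - TOR: 23+4+6+7 = 40
PIN - DOK - TOR: 24+7 = 31
PIN - ELM - DOK - TOR: 22+6+7 = 35
Cheapest is PIN - DOK - TOR at $31.

$31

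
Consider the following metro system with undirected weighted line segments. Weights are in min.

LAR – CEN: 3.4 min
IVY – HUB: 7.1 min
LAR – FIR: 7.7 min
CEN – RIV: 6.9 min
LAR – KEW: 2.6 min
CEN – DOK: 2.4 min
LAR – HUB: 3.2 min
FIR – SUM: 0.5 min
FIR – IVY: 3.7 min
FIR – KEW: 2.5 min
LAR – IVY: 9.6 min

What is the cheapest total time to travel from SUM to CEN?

Shortest distances from SUM:
SUM: 0
FIR: 0.5  (via SUM)
KEW: 3  (via FIR)
IVY: 4.2  (via FIR)
LAR: 5.6  (via KEW)
HUB: 8.8  (via LAR)
CEN: 9  (via LAR)
Shortest route: SUM–FIR–KEW–LAR–CEN = 9 min.

9 min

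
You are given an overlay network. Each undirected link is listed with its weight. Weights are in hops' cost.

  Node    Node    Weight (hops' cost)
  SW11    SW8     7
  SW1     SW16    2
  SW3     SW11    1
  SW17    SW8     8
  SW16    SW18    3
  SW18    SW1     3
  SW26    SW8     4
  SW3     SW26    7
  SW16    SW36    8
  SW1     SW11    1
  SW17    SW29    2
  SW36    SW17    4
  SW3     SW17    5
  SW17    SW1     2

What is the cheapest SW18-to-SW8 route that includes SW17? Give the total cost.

13 hops' cost

Best SW18 to SW17: SW18–SW1–SW17 costing 5
Best SW17 to SW8: SW17–SW8 costing 8
Total via SW17: 5 + 8 = 13 hops' cost.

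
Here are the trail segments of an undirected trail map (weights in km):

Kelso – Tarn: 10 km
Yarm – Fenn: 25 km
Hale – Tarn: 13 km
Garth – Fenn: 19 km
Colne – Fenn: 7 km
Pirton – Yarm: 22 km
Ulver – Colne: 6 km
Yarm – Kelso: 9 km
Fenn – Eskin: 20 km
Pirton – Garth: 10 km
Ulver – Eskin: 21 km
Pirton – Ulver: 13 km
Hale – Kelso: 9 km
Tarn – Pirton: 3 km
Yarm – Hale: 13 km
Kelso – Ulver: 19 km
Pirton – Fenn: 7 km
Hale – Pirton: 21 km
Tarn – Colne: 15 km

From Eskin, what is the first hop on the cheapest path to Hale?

Compare a few routes:
Eskin–Fenn–Pirton–Tarn–Kelso–Hale: 20+7+3+10+9 = 49
Eskin–Fenn–Pirton–Hale: 20+7+21 = 48
Eskin–Fenn–Pirton–Tarn–Hale: 20+7+3+13 = 43
The minimum is 43 km via Eskin–Fenn–Pirton–Tarn–Hale.
So from Eskin the first move is to Fenn.

Fenn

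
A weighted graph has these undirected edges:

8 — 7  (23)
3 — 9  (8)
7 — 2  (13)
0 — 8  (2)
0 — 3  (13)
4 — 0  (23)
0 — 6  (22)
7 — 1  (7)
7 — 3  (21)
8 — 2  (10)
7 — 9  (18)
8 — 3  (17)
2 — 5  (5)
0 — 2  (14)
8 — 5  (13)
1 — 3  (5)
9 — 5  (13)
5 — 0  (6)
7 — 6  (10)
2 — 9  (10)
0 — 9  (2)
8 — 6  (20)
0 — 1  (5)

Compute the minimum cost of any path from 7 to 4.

Candidate routes:
7 - 1 - 0 - 4: 7+5+23 = 35
7 - 9 - 0 - 4: 18+2+23 = 43
Cheapest is 7 - 1 - 0 - 4 at 35.

35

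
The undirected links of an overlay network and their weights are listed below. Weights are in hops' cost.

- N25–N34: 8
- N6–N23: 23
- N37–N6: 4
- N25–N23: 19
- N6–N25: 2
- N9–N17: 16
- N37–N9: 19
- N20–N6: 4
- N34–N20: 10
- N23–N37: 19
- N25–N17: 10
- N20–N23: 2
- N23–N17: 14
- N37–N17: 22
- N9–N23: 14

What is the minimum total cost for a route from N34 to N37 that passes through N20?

18 hops' cost

Best N34 to N20: N34–N20 costing 10
Best N20 to N37: N20–N6–N37 costing 8
Total via N20: 10 + 8 = 18 hops' cost.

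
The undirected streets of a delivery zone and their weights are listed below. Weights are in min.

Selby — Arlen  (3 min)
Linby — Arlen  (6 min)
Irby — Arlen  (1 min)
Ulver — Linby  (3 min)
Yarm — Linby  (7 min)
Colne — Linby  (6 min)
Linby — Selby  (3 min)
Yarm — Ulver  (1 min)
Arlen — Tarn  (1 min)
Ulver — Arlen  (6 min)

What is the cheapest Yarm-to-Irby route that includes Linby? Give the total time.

11 min

Shortest Yarm→Linby: Yarm–Ulver–Linby = 4
Best Linby to Irby: Linby–Arlen–Irby costing 7
Total via Linby: 4 + 7 = 11 min.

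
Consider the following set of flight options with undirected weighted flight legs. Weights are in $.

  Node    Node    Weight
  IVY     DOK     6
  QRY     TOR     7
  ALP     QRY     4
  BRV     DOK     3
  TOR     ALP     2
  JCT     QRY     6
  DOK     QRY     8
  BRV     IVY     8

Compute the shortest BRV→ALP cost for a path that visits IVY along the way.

$26

Shortest BRV→IVY: BRV → IVY = 8
Best IVY to ALP: IVY → DOK → QRY → ALP costing 18
Total via IVY: 8 + 18 = $26.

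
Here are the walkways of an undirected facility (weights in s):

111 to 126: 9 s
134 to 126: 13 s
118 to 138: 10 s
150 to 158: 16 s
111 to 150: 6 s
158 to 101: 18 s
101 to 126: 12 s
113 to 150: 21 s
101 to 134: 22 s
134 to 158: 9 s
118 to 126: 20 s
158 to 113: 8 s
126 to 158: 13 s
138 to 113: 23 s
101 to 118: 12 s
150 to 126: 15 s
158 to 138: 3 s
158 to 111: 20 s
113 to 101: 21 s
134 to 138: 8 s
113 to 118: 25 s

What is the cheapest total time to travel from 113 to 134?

Compare a few routes:
113–158–134: 8+9 = 17
113–138–134: 23+8 = 31
113–158–138–134: 8+3+8 = 19
113–158–126–134: 8+13+13 = 34
The minimum is 17 s via 113–158–134.

17 s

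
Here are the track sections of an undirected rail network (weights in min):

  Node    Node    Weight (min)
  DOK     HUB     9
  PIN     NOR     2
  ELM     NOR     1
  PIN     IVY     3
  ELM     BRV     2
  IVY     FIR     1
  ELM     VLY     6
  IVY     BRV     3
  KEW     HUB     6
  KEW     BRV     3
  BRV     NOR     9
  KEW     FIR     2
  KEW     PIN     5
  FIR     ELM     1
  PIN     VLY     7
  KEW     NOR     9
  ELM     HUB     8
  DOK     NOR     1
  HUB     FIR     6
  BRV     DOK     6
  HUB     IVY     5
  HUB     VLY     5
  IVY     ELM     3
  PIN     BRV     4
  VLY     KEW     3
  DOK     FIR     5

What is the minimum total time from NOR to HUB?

Compare a few routes:
NOR - ELM - FIR - HUB: 1+1+6 = 8
NOR - ELM - IVY - HUB: 1+3+5 = 9
Cheapest is NOR - ELM - FIR - HUB at 8 min.

8 min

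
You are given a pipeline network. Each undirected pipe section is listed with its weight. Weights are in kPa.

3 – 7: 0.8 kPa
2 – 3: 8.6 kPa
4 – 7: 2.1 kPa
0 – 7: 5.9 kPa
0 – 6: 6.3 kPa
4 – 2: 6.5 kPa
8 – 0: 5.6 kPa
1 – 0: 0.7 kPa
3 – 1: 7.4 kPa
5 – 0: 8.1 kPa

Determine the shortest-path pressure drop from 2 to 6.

20.8 kPa

Running Dijkstra from 2:
2: 0
4: 6.5  (via 2)
3: 8.6  (via 2)
7: 8.6  (via 4)
0: 14.5  (via 7)
1: 15.2  (via 0)
8: 20.1  (via 0)
6: 20.8  (via 0)
Shortest route: 2 → 4 → 7 → 0 → 6 = 20.8 kPa.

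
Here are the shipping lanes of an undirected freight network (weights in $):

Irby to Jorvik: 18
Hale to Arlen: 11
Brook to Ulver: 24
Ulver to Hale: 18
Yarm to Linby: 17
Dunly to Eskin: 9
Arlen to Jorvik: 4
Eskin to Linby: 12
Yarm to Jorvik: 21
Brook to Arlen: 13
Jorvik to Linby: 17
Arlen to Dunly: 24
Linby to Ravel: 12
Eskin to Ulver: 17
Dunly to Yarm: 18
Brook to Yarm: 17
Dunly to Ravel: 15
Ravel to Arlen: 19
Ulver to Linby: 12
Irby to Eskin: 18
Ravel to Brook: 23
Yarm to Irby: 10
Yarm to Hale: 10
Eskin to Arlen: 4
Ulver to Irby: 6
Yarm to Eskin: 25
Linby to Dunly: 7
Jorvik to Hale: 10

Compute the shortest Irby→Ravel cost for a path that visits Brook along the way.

Shortest Irby→Brook: Irby–Yarm–Brook = 27
Shortest Brook→Ravel: Brook–Ravel = 23
Total via Brook: 27 + 23 = $50.

$50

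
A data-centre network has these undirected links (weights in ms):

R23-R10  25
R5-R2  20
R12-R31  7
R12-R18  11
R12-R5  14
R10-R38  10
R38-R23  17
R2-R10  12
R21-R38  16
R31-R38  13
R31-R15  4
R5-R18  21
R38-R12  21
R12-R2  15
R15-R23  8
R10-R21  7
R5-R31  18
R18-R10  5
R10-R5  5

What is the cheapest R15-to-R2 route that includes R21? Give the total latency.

Shortest R15→R21: R15 → R31 → R38 → R21 = 33
Shortest R21→R2: R21 → R10 → R2 = 19
Total via R21: 33 + 19 = 52 ms.

52 ms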